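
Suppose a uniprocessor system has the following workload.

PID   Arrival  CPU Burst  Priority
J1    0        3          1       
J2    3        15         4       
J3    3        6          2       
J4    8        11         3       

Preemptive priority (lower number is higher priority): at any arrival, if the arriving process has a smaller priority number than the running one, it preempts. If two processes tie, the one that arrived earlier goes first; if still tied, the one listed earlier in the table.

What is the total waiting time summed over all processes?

Gantt: | J1 0-3 | J3 3-9 | J4 9-20 | J2 20-35 |
Completion: J1=3  J2=35  J3=9  J4=20
Turnaround (C−A): J1=3  J2=32  J3=6  J4=12
Waiting = turnaround − burst: J1=0, J2=17, J3=0, J4=1
Total waiting = 0 + 17 + 0 + 1 = 18

18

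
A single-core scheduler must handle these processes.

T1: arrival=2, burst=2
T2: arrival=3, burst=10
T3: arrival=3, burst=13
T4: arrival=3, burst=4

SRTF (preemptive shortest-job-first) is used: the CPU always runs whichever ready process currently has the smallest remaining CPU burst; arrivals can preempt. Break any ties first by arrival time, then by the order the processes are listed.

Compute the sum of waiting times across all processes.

Gantt: | idle 0-2 | T1 2-4 | T4 4-8 | T2 8-18 | T3 18-31 |
Completion: T1=4  T2=18  T3=31  T4=8
Turnaround (C−A): T1=2  T2=15  T3=28  T4=5
Waiting = turnaround − burst: T1=0, T2=5, T3=15, T4=1
Total waiting = 0 + 5 + 15 + 1 = 21

21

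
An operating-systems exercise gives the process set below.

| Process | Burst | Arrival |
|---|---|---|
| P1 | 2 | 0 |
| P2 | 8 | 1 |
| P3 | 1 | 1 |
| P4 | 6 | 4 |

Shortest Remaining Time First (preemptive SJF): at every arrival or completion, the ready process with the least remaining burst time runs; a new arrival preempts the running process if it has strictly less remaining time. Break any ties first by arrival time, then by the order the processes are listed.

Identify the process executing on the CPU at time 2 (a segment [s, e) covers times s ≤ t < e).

Timeline: | P1 0-2 | P3 2-3 | P2 3-4 | P4 4-10 | P2 10-17 |
Completion: P1=2  P2=17  P3=3  P4=10
Turnaround (C−A): P1=2  P2=16  P3=2  P4=6

P3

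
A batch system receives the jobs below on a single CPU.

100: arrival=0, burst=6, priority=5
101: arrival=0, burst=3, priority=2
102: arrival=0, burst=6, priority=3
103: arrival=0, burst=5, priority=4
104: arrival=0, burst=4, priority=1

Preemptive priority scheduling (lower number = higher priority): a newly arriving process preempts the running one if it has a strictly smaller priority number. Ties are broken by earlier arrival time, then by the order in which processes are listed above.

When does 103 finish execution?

18

Schedule: | 104 0-4 | 101 4-7 | 102 7-13 | 103 13-18 | 100 18-24 |
Completion: 100=24  101=7  102=13  103=18  104=4
Turnaround (C−A): 100=24  101=7  102=13  103=18  104=4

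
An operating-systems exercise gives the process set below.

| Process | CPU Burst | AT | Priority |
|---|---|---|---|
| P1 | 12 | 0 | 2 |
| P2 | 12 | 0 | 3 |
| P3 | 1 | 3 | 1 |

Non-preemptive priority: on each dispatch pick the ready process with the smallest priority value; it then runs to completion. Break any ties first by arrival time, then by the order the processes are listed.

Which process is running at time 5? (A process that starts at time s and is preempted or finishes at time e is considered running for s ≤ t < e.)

Gantt: | P1 0-12 | P3 12-13 | P2 13-25 |
Completion: P1=12  P2=25  P3=13
Turnaround (C−A): P1=12  P2=25  P3=10

P1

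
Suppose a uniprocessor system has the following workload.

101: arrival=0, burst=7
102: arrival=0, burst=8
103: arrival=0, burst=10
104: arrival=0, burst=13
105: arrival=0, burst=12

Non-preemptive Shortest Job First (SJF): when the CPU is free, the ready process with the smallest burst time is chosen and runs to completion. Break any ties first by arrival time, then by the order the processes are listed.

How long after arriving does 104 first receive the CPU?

Gantt: | 101 0-7 | 102 7-15 | 103 15-25 | 105 25-37 | 104 37-50 |
Completion: 101=7  102=15  103=25  104=50  105=37
Response(104) = first start − arrival = 37 − 0 = 37

37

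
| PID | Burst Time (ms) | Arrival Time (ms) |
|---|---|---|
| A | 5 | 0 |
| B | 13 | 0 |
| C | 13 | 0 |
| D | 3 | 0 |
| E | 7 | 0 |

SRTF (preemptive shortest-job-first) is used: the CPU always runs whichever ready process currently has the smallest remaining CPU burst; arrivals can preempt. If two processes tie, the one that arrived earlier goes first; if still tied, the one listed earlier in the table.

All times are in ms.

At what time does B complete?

28

Gantt: | D 0-3 | A 3-8 | E 8-15 | B 15-28 | C 28-41 |
Completion: A=8  B=28  C=41  D=3  E=15
Turnaround (C−A): A=8  B=28  C=41  D=3  E=15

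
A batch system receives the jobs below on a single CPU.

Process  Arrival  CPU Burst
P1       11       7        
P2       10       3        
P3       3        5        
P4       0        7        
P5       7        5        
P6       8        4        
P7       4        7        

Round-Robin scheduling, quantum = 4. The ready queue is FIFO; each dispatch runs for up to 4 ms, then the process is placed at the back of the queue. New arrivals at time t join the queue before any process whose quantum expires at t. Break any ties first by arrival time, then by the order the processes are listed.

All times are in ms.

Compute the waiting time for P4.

8

Schedule: | P4 0-4 | P3 4-8 | P7 8-12 | P4 12-15 | P5 15-19 | P6 19-23 | P3 23-24 | P2 24-27 | P1 27-31 | P7 31-34 | P5 34-35 | P1 35-38 |
Completion: P1=38  P2=27  P3=24  P4=15  P5=35  P6=23  P7=34
Turnaround (C−A): P1=27  P2=17  P3=21  P4=15  P5=28  P6=15  P7=30
Waiting(P4) = turnaround − burst = 15 − 7 = 8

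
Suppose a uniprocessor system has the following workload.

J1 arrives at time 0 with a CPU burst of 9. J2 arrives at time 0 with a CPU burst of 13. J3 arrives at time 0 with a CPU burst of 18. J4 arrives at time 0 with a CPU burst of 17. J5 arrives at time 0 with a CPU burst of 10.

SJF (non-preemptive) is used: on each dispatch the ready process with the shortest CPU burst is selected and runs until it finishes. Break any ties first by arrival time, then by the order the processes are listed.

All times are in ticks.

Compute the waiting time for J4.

Timeline: | J1 0-9 | J5 9-19 | J2 19-32 | J4 32-49 | J3 49-67 |
Completion: J1=9  J2=32  J3=67  J4=49  J5=19
Turnaround (C−A): J1=9  J2=32  J3=67  J4=49  J5=19
Waiting(J4) = turnaround − burst = 49 − 17 = 32

32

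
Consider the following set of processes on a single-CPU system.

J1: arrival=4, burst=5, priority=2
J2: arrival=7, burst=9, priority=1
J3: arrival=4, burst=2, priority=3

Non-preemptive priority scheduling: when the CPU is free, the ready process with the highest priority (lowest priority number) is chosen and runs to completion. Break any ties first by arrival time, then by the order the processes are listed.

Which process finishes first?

J1

Timeline: | idle 0-4 | J1 4-9 | J2 9-18 | J3 18-20 |
Completion: J1=9  J2=18  J3=20
Finish order: J1 → J2 → J3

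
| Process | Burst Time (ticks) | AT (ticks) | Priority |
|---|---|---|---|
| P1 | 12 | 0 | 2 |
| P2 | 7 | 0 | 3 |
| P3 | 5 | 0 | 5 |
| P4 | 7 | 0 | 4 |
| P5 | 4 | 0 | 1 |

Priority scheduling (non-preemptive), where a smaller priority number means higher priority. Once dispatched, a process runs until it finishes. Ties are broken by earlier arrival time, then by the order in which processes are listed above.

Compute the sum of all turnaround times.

108

Gantt: | P5 0-4 | P1 4-16 | P2 16-23 | P4 23-30 | P3 30-35 |
Completion: P1=16  P2=23  P3=35  P4=30  P5=4
Turnaround (C−A): P1=16  P2=23  P3=35  P4=30  P5=4
Turnaround = completion − arrival: P1=16, P2=23, P3=35, P4=30, P5=4
Total turnaround = 16 + 23 + 35 + 30 + 4 = 108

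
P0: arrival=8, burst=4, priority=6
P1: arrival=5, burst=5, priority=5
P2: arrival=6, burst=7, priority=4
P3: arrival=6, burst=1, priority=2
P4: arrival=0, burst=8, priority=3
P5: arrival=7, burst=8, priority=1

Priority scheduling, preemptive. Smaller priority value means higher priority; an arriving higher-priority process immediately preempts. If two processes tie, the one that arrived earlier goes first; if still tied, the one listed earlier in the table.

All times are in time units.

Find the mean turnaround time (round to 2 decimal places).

Timeline: | P4 0-6 | P3 6-7 | P5 7-15 | P4 15-17 | P2 17-24 | P1 24-29 | P0 29-33 |
Completion: P0=33  P1=29  P2=24  P3=7  P4=17  P5=15
Turnaround (C−A): P0=25  P1=24  P2=18  P3=1  P4=17  P5=8
Turnaround times: P0=25, P1=24, P2=18, P3=1, P4=17, P5=8
Average turnaround = (25+24+18+1+17+8) / 6 = 93/6 = 15.50

15.50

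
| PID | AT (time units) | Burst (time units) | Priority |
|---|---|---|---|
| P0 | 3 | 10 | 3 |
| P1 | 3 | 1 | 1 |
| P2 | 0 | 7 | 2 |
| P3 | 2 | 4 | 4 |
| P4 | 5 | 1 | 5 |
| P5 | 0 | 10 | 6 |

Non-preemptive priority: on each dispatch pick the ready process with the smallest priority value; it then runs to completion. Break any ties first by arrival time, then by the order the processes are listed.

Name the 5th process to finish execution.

Gantt: | P2 0-7 | P1 7-8 | P0 8-18 | P3 18-22 | P4 22-23 | P5 23-33 |
Completion: P0=18  P1=8  P2=7  P3=22  P4=23  P5=33
Finish order: P2 → P1 → P0 → P3 → P4 → P5

P4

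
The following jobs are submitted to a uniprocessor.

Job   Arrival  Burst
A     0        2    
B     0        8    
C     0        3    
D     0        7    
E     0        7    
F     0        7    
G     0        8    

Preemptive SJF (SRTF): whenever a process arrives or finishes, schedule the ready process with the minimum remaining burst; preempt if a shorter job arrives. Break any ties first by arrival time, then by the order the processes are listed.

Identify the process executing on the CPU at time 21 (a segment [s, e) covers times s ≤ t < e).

F

Schedule: | A 0-2 | C 2-5 | D 5-12 | E 12-19 | F 19-26 | B 26-34 | G 34-42 |
Completion: A=2  B=34  C=5  D=12  E=19  F=26  G=42
Turnaround (C−A): A=2  B=34  C=5  D=12  E=19  F=26  G=42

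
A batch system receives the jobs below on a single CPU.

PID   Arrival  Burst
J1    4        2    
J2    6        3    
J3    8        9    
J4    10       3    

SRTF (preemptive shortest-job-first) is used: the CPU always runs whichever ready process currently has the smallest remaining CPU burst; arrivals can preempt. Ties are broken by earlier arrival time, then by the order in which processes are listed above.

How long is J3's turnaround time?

Timeline: | idle 0-4 | J1 4-6 | J2 6-9 | J3 9-10 | J4 10-13 | J3 13-21 |
Completion: J1=6  J2=9  J3=21  J4=13
Turnaround (C−A): J1=2  J2=3  J3=13  J4=3
Turnaround(J3) = completion − arrival = 21 − 8 = 13

13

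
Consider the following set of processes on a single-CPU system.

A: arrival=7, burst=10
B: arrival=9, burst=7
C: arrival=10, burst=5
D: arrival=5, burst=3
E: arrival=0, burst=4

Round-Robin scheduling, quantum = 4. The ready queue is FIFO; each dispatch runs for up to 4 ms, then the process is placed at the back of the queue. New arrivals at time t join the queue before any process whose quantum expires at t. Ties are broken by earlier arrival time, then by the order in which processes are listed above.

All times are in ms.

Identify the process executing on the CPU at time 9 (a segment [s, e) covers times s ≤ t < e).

Schedule: | E 0-4 | idle 4-5 | D 5-8 | A 8-12 | B 12-16 | C 16-20 | A 20-24 | B 24-27 | C 27-28 | A 28-30 |
Completion: A=30  B=27  C=28  D=8  E=4
Turnaround (C−A): A=23  B=18  C=18  D=3  E=4

A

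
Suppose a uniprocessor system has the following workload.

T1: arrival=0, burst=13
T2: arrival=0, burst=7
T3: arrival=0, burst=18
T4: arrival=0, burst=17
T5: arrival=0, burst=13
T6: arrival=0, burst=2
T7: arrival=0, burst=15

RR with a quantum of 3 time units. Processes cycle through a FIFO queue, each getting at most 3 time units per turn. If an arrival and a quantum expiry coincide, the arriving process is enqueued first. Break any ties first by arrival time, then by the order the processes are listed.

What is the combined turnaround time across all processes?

454

Schedule: | T1 0-3 | T2 3-6 | T3 6-9 | T4 9-12 | T5 12-15 | T6 15-17 | T7 17-20 | T1 20-23 | T2 23-26 | T3 26-29 | T4 29-32 | T5 32-35 | T7 35-38 | T1 38-41 | T2 41-42 | T3 42-45 | T4 45-48 | T5 48-51 | T7 51-54 | T1 54-57 | T3 57-60 | T4 60-63 | T5 63-66 | T7 66-69 | T1 69-70 | T3 70-73 | T4 73-76 | T5 76-77 | T7 77-80 | T3 80-83 | T4 83-85 |
Completion: T1=70  T2=42  T3=83  T4=85  T5=77  T6=17  T7=80
Turnaround = completion − arrival: T1=70, T2=42, T3=83, T4=85, T5=77, T6=17, T7=80
Total turnaround = 70 + 42 + 83 + 85 + 77 + 17 + 80 = 454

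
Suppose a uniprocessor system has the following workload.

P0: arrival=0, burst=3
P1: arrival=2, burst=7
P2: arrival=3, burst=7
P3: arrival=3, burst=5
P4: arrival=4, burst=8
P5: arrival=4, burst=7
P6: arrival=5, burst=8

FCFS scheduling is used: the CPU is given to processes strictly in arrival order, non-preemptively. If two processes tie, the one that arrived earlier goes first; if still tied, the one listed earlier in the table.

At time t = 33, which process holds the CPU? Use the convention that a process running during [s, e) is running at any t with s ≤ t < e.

Gantt: | P0 0-3 | P1 3-10 | P2 10-17 | P3 17-22 | P4 22-30 | P5 30-37 | P6 37-45 |
Completion: P0=3  P1=10  P2=17  P3=22  P4=30  P5=37  P6=45

P5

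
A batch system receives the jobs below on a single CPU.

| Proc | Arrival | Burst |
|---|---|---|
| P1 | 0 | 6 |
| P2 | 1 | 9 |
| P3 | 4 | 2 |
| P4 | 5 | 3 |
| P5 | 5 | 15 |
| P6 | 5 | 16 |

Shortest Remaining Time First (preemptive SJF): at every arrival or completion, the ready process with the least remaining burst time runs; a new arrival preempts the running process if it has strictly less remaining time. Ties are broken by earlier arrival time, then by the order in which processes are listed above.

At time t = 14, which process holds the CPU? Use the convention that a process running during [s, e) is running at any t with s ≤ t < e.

Timeline: | P1 0-6 | P3 6-8 | P4 8-11 | P2 11-20 | P5 20-35 | P6 35-51 |
Completion: P1=6  P2=20  P3=8  P4=11  P5=35  P6=51
Turnaround (C−A): P1=6  P2=19  P3=4  P4=6  P5=30  P6=46

P2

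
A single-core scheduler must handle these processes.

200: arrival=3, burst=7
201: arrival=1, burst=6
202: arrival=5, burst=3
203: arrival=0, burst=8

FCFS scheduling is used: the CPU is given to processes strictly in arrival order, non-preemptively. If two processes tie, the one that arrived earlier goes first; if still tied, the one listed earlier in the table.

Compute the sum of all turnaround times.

Gantt: | 203 0-8 | 201 8-14 | 200 14-21 | 202 21-24 |
Completion: 200=21  201=14  202=24  203=8
Turnaround = completion − arrival: 200=18, 201=13, 202=19, 203=8
Total turnaround = 18 + 13 + 19 + 8 = 58

58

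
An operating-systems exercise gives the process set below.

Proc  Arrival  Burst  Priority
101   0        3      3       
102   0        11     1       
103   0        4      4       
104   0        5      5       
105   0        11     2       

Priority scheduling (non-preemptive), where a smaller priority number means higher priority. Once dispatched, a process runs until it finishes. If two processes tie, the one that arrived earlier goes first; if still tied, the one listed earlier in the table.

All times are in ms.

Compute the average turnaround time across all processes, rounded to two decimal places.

Timeline: | 102 0-11 | 105 11-22 | 101 22-25 | 103 25-29 | 104 29-34 |
Completion: 101=25  102=11  103=29  104=34  105=22
Turnaround times: 101=25, 102=11, 103=29, 104=34, 105=22
Average turnaround = (25+11+29+34+22) / 5 = 121/5 = 24.20

24.20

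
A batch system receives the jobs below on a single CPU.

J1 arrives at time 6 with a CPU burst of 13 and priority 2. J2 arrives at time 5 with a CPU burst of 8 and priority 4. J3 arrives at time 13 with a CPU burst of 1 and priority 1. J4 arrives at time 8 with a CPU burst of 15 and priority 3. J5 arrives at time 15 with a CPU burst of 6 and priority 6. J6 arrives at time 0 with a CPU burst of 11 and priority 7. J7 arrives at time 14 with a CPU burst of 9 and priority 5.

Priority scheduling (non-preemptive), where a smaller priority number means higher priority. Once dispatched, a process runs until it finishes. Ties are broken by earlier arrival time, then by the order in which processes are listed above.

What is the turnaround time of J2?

Gantt: | J6 0-11 | J1 11-24 | J3 24-25 | J4 25-40 | J2 40-48 | J7 48-57 | J5 57-63 |
Completion: J1=24  J2=48  J3=25  J4=40  J5=63  J6=11  J7=57
Turnaround (C−A): J1=18  J2=43  J3=12  J4=32  J5=48  J6=11  J7=43
Turnaround(J2) = completion − arrival = 48 − 5 = 43

43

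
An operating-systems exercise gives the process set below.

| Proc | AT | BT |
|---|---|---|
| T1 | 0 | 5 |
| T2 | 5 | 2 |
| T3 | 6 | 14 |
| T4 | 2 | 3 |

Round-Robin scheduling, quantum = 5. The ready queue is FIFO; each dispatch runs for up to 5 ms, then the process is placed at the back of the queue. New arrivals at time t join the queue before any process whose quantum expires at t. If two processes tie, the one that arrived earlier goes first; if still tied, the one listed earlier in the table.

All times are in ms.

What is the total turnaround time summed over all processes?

34

Schedule: | T1 0-5 | T4 5-8 | T2 8-10 | T3 10-24 |
Completion: T1=5  T2=10  T3=24  T4=8
Turnaround = completion − arrival: T1=5, T2=5, T3=18, T4=6
Total turnaround = 5 + 5 + 18 + 6 = 34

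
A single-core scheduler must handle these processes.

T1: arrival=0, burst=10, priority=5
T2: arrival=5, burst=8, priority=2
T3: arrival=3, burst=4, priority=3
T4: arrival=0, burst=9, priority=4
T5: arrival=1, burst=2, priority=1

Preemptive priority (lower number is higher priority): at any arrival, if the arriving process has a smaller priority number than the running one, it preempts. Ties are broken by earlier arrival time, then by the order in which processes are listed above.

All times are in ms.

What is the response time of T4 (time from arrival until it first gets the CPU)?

0

Gantt: | T4 0-1 | T5 1-3 | T3 3-5 | T2 5-13 | T3 13-15 | T4 15-23 | T1 23-33 |
Completion: T1=33  T2=13  T3=15  T4=23  T5=3
Turnaround (C−A): T1=33  T2=8  T3=12  T4=23  T5=2
Response(T4) = first start − arrival = 0 − 0 = 0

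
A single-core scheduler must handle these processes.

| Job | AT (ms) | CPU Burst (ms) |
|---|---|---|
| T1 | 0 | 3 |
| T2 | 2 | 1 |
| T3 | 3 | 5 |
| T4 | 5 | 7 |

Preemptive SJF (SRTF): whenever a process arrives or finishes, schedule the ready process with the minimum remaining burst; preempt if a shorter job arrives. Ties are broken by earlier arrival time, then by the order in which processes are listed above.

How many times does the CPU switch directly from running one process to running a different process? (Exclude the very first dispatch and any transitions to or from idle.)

Schedule: | T1 0-3 | T2 3-4 | T3 4-9 | T4 9-16 |
Completion: T1=3  T2=4  T3=9  T4=16

3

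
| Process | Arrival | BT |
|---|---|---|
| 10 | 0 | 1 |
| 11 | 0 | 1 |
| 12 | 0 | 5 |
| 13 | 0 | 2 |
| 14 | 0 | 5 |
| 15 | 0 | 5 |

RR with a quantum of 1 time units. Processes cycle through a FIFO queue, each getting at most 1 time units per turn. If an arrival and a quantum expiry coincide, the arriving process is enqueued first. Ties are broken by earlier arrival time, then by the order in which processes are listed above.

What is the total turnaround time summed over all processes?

65

Timeline: | 10 0-1 | 11 1-2 | 12 2-3 | 13 3-4 | 14 4-5 | 15 5-6 | 12 6-7 | 13 7-8 | 14 8-9 | 15 9-10 | 12 10-11 | 14 11-12 | 15 12-13 | 12 13-14 | 14 14-15 | 15 15-16 | 12 16-17 | 14 17-18 | 15 18-19 |
Completion: 10=1  11=2  12=17  13=8  14=18  15=19
Turnaround (C−A): 10=1  11=2  12=17  13=8  14=18  15=19
Turnaround = completion − arrival: 10=1, 11=2, 12=17, 13=8, 14=18, 15=19
Total turnaround = 1 + 2 + 17 + 8 + 18 + 19 = 65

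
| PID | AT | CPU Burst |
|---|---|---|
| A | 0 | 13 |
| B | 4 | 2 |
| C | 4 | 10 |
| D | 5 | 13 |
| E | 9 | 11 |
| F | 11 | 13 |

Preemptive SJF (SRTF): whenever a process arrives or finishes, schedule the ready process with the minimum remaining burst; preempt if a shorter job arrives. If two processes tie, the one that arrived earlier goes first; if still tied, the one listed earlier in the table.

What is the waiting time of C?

11

Gantt: | A 0-4 | B 4-6 | A 6-15 | C 15-25 | E 25-36 | D 36-49 | F 49-62 |
Completion: A=15  B=6  C=25  D=49  E=36  F=62
Turnaround (C−A): A=15  B=2  C=21  D=44  E=27  F=51
Waiting(C) = turnaround − burst = 21 − 10 = 11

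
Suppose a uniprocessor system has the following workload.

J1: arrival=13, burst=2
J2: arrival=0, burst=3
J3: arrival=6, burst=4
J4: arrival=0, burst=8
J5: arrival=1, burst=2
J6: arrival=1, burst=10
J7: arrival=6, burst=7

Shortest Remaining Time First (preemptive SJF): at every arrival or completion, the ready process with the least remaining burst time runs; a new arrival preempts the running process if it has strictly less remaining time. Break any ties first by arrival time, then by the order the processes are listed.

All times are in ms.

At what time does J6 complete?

36

Gantt: | J2 0-3 | J5 3-5 | J4 5-6 | J3 6-10 | J4 10-13 | J1 13-15 | J4 15-19 | J7 19-26 | J6 26-36 |
Completion: J1=15  J2=3  J3=10  J4=19  J5=5  J6=36  J7=26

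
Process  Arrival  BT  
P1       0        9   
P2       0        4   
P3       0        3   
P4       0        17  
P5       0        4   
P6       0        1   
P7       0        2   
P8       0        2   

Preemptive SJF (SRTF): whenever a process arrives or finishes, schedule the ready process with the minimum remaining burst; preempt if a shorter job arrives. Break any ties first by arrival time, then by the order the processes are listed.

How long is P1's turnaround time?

25

Gantt: | P6 0-1 | P7 1-3 | P8 3-5 | P3 5-8 | P2 8-12 | P5 12-16 | P1 16-25 | P4 25-42 |
Completion: P1=25  P2=12  P3=8  P4=42  P5=16  P6=1  P7=3  P8=5
Turnaround (C−A): P1=25  P2=12  P3=8  P4=42  P5=16  P6=1  P7=3  P8=5
Turnaround(P1) = completion − arrival = 25 − 0 = 25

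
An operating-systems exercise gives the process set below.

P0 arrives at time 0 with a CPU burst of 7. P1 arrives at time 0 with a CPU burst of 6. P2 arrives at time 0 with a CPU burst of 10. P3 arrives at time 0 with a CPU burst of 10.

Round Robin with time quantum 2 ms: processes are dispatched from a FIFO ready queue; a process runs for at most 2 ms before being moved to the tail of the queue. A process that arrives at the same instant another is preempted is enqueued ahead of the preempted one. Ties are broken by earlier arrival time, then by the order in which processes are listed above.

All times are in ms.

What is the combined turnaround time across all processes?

109

Schedule: | P0 0-2 | P1 2-4 | P2 4-6 | P3 6-8 | P0 8-10 | P1 10-12 | P2 12-14 | P3 14-16 | P0 16-18 | P1 18-20 | P2 20-22 | P3 22-24 | P0 24-25 | P2 25-27 | P3 27-29 | P2 29-31 | P3 31-33 |
Completion: P0=25  P1=20  P2=31  P3=33
Turnaround (C−A): P0=25  P1=20  P2=31  P3=33
Turnaround = completion − arrival: P0=25, P1=20, P2=31, P3=33
Total turnaround = 25 + 20 + 31 + 33 = 109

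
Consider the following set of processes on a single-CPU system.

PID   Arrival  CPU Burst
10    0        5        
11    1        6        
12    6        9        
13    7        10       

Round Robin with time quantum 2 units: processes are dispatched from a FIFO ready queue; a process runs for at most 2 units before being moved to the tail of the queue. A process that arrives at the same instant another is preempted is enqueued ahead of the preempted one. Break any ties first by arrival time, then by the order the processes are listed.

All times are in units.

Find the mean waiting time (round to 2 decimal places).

10.00

Timeline: | 10 0-2 | 11 2-4 | 10 4-6 | 11 6-8 | 12 8-10 | 10 10-11 | 13 11-13 | 11 13-15 | 12 15-17 | 13 17-19 | 12 19-21 | 13 21-23 | 12 23-25 | 13 25-27 | 12 27-28 | 13 28-30 |
Completion: 10=11  11=15  12=28  13=30
Waiting times: 10=6, 11=8, 12=13, 13=13
Average waiting = (6+8+13+13) / 4 = 40/4 = 10.00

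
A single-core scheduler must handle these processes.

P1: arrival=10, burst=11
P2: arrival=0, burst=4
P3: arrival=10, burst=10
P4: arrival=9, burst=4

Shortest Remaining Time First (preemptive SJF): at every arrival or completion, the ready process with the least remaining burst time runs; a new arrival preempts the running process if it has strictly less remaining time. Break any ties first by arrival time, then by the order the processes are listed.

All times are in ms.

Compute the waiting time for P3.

3

Timeline: | P2 0-4 | idle 4-9 | P4 9-13 | P3 13-23 | P1 23-34 |
Completion: P1=34  P2=4  P3=23  P4=13
Turnaround (C−A): P1=24  P2=4  P3=13  P4=4
Waiting(P3) = turnaround − burst = 13 − 10 = 3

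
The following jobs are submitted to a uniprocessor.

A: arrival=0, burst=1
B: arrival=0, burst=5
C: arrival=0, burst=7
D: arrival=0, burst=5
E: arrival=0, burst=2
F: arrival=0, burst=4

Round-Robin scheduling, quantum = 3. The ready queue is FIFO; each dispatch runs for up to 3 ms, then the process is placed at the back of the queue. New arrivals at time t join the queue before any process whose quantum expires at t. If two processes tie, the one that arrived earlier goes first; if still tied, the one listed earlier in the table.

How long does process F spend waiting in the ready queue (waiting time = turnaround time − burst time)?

Gantt: | A 0-1 | B 1-4 | C 4-7 | D 7-10 | E 10-12 | F 12-15 | B 15-17 | C 17-20 | D 20-22 | F 22-23 | C 23-24 |
Completion: A=1  B=17  C=24  D=22  E=12  F=23
Turnaround (C−A): A=1  B=17  C=24  D=22  E=12  F=23
Waiting(F) = turnaround − burst = 23 − 4 = 19

19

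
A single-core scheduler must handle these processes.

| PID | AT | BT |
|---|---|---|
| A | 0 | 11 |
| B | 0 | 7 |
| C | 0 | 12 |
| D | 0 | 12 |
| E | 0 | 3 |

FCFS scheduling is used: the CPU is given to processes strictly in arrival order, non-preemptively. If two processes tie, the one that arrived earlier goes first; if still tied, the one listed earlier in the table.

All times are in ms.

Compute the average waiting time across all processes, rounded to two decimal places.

Timeline: | A 0-11 | B 11-18 | C 18-30 | D 30-42 | E 42-45 |
Completion: A=11  B=18  C=30  D=42  E=45
Turnaround (C−A): A=11  B=18  C=30  D=42  E=45
Waiting times: A=0, B=11, C=18, D=30, E=42
Average waiting = (0+11+18+30+42) / 5 = 101/5 = 20.20

20.20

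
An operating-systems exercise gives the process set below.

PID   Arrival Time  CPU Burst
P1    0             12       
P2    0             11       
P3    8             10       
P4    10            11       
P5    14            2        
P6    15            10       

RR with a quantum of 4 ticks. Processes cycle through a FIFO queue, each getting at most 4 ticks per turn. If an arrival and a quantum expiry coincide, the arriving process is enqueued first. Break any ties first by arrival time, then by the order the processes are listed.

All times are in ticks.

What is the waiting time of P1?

Schedule: | P1 0-4 | P2 4-8 | P1 8-12 | P3 12-16 | P2 16-20 | P4 20-24 | P1 24-28 | P5 28-30 | P6 30-34 | P3 34-38 | P2 38-41 | P4 41-45 | P6 45-49 | P3 49-51 | P4 51-54 | P6 54-56 |
Completion: P1=28  P2=41  P3=51  P4=54  P5=30  P6=56
Waiting(P1) = turnaround − burst = 28 − 12 = 16

16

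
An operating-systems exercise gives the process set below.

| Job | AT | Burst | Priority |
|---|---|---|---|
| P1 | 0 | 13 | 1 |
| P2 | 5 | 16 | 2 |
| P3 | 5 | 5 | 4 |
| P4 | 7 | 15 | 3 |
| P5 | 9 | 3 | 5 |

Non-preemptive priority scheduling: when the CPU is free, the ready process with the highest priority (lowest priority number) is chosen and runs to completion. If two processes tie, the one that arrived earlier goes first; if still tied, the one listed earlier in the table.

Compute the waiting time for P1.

0

Gantt: | P1 0-13 | P2 13-29 | P4 29-44 | P3 44-49 | P5 49-52 |
Completion: P1=13  P2=29  P3=49  P4=44  P5=52
Turnaround (C−A): P1=13  P2=24  P3=44  P4=37  P5=43
Waiting(P1) = turnaround − burst = 13 − 13 = 0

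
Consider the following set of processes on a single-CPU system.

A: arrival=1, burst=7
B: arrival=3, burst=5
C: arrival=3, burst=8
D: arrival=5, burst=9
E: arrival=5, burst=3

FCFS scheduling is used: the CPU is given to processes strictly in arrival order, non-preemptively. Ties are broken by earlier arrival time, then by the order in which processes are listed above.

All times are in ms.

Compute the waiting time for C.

Gantt: | idle 0-1 | A 1-8 | B 8-13 | C 13-21 | D 21-30 | E 30-33 |
Completion: A=8  B=13  C=21  D=30  E=33
Turnaround (C−A): A=7  B=10  C=18  D=25  E=28
Waiting(C) = turnaround − burst = 18 − 8 = 10

10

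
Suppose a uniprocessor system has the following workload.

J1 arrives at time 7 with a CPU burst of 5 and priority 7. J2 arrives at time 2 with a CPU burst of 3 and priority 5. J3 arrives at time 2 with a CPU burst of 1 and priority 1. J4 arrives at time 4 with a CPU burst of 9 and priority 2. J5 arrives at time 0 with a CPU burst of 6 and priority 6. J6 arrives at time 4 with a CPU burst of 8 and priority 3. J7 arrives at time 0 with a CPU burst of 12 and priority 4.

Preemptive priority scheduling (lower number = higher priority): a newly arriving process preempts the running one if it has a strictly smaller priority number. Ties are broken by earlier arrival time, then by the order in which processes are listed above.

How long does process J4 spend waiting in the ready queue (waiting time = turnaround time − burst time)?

Schedule: | J7 0-2 | J3 2-3 | J7 3-4 | J4 4-13 | J6 13-21 | J7 21-30 | J2 30-33 | J5 33-39 | J1 39-44 |
Completion: J1=44  J2=33  J3=3  J4=13  J5=39  J6=21  J7=30
Turnaround (C−A): J1=37  J2=31  J3=1  J4=9  J5=39  J6=17  J7=30
Waiting(J4) = turnaround − burst = 9 − 9 = 0

0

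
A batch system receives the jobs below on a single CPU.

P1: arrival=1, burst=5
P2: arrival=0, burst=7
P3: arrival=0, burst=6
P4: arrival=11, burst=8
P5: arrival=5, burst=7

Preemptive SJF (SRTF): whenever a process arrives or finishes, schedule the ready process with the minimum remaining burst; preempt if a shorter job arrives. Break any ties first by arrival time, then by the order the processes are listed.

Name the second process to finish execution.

Timeline: | P3 0-6 | P1 6-11 | P2 11-18 | P5 18-25 | P4 25-33 |
Completion: P1=11  P2=18  P3=6  P4=33  P5=25
Turnaround (C−A): P1=10  P2=18  P3=6  P4=22  P5=20
Finish order: P3 → P1 → P2 → P5 → P4

P1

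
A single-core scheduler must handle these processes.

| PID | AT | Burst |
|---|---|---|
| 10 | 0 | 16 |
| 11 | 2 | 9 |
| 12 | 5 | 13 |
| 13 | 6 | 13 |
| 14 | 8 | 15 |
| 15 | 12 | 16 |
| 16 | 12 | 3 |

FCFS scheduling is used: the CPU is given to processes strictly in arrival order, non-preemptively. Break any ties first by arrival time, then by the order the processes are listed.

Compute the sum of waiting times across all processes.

233

Timeline: | 10 0-16 | 11 16-25 | 12 25-38 | 13 38-51 | 14 51-66 | 15 66-82 | 16 82-85 |
Completion: 10=16  11=25  12=38  13=51  14=66  15=82  16=85
Turnaround (C−A): 10=16  11=23  12=33  13=45  14=58  15=70  16=73
Waiting = turnaround − burst: 10=0, 11=14, 12=20, 13=32, 14=43, 15=54, 16=70
Total waiting = 0 + 14 + 20 + 32 + 43 + 54 + 70 = 233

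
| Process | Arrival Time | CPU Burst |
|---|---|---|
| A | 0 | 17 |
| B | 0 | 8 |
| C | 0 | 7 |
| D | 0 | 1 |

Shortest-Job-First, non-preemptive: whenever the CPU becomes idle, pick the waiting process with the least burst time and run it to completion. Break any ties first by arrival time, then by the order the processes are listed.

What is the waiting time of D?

Timeline: | D 0-1 | C 1-8 | B 8-16 | A 16-33 |
Completion: A=33  B=16  C=8  D=1
Turnaround (C−A): A=33  B=16  C=8  D=1
Waiting(D) = turnaround − burst = 1 − 1 = 0

0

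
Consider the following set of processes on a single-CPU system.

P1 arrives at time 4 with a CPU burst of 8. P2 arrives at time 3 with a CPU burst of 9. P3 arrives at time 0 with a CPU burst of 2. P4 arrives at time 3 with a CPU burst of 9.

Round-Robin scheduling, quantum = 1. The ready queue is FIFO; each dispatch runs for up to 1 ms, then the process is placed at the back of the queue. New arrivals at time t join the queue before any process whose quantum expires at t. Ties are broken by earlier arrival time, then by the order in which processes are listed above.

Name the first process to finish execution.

P3

Schedule: | P3 0-2 | idle 2-3 | P2 3-4 | P4 4-5 | P1 5-6 | P2 6-7 | P4 7-8 | P1 8-9 | P2 9-10 | P4 10-11 | P1 11-12 | P2 12-13 | P4 13-14 | P1 14-15 | P2 15-16 | P4 16-17 | P1 17-18 | P2 18-19 | P4 19-20 | P1 20-21 | P2 21-22 | P4 22-23 | P1 23-24 | P2 24-25 | P4 25-26 | P1 26-27 | P2 27-28 | P4 28-29 |
Completion: P1=27  P2=28  P3=2  P4=29
Turnaround (C−A): P1=23  P2=25  P3=2  P4=26
Finish order: P3 → P1 → P2 → P4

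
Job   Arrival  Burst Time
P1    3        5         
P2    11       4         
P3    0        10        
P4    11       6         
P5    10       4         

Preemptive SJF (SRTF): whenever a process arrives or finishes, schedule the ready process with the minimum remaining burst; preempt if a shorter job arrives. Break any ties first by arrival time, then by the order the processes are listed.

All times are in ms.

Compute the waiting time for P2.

3

Schedule: | P3 0-3 | P1 3-8 | P3 8-10 | P5 10-14 | P2 14-18 | P3 18-23 | P4 23-29 |
Completion: P1=8  P2=18  P3=23  P4=29  P5=14
Turnaround (C−A): P1=5  P2=7  P3=23  P4=18  P5=4
Waiting(P2) = turnaround − burst = 7 − 4 = 3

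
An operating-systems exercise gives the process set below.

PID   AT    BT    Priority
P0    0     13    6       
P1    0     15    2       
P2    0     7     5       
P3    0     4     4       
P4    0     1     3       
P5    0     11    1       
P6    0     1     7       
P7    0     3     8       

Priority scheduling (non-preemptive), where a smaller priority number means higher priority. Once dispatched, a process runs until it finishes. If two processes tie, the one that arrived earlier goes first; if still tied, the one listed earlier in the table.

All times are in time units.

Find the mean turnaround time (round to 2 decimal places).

36.38

Gantt: | P5 0-11 | P1 11-26 | P4 26-27 | P3 27-31 | P2 31-38 | P0 38-51 | P6 51-52 | P7 52-55 |
Completion: P0=51  P1=26  P2=38  P3=31  P4=27  P5=11  P6=52  P7=55
Turnaround (C−A): P0=51  P1=26  P2=38  P3=31  P4=27  P5=11  P6=52  P7=55
Turnaround times: P0=51, P1=26, P2=38, P3=31, P4=27, P5=11, P6=52, P7=55
Average turnaround = (51+26+38+31+27+11+52+55) / 8 = 291/8 = 36.38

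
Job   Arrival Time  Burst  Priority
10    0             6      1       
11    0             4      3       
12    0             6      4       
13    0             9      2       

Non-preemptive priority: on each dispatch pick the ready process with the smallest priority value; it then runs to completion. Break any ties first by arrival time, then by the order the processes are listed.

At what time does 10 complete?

6

Schedule: | 10 0-6 | 13 6-15 | 11 15-19 | 12 19-25 |
Completion: 10=6  11=19  12=25  13=15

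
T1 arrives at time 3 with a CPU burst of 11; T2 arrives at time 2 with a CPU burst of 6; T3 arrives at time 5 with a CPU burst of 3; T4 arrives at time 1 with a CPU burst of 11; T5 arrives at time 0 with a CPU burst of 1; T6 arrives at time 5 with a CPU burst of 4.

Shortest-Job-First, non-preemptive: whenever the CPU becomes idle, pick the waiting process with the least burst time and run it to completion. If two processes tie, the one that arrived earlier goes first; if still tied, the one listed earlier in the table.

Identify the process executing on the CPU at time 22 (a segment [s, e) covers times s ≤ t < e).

Timeline: | T5 0-1 | T4 1-12 | T3 12-15 | T6 15-19 | T2 19-25 | T1 25-36 |
Completion: T1=36  T2=25  T3=15  T4=12  T5=1  T6=19
Turnaround (C−A): T1=33  T2=23  T3=10  T4=11  T5=1  T6=14

T2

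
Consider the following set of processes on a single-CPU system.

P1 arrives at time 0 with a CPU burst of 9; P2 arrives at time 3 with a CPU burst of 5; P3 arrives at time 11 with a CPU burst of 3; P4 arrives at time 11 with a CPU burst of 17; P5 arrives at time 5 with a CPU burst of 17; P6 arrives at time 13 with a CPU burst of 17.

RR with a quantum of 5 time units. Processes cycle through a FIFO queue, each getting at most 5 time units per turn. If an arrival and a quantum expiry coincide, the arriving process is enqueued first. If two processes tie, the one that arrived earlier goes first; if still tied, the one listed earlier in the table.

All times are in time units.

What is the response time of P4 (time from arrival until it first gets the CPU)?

11

Schedule: | P1 0-5 | P2 5-10 | P5 10-15 | P1 15-19 | P3 19-22 | P4 22-27 | P6 27-32 | P5 32-37 | P4 37-42 | P6 42-47 | P5 47-52 | P4 52-57 | P6 57-62 | P5 62-64 | P4 64-66 | P6 66-68 |
Completion: P1=19  P2=10  P3=22  P4=66  P5=64  P6=68
Response(P4) = first start − arrival = 22 − 11 = 11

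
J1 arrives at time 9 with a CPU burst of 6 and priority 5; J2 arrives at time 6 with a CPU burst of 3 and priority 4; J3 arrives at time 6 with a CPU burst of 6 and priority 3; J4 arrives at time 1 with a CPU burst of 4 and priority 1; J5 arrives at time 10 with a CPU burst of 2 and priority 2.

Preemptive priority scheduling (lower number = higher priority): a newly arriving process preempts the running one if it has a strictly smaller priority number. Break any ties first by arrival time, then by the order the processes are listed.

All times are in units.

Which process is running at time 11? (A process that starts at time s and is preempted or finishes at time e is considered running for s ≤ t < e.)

Gantt: | idle 0-1 | J4 1-5 | idle 5-6 | J3 6-10 | J5 10-12 | J3 12-14 | J2 14-17 | J1 17-23 |
Completion: J1=23  J2=17  J3=14  J4=5  J5=12
Turnaround (C−A): J1=14  J2=11  J3=8  J4=4  J5=2

J5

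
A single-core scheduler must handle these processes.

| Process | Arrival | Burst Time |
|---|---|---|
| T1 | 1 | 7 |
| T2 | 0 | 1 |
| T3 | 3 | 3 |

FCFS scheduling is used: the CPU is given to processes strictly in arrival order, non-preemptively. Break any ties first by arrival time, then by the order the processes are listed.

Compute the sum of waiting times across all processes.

Schedule: | T2 0-1 | T1 1-8 | T3 8-11 |
Completion: T1=8  T2=1  T3=11
Waiting = turnaround − burst: T1=0, T2=0, T3=5
Total waiting = 0 + 0 + 5 = 5

5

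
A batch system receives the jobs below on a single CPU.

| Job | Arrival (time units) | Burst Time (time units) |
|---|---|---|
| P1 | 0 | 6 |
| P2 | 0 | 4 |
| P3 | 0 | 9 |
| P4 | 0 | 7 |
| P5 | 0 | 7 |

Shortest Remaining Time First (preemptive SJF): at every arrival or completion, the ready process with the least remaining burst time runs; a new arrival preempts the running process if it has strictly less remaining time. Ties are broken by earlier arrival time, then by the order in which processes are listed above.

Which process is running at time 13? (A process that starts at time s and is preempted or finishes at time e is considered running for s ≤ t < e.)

P4

Gantt: | P2 0-4 | P1 4-10 | P4 10-17 | P5 17-24 | P3 24-33 |
Completion: P1=10  P2=4  P3=33  P4=17  P5=24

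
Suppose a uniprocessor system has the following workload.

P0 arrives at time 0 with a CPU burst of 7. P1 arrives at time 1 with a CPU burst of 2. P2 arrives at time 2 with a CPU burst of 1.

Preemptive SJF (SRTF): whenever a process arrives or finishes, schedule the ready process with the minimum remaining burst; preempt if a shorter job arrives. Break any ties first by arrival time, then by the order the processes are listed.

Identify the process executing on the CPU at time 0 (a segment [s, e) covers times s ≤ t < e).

P0

Gantt: | P0 0-1 | P1 1-3 | P2 3-4 | P0 4-10 |
Completion: P0=10  P1=3  P2=4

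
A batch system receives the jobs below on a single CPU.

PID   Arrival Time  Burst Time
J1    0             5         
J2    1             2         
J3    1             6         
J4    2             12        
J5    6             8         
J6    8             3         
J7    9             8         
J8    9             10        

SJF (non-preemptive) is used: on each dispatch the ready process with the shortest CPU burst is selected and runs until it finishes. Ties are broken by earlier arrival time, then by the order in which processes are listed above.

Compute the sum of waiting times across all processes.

Schedule: | J1 0-5 | J2 5-7 | J3 7-13 | J6 13-16 | J5 16-24 | J7 24-32 | J8 32-42 | J4 42-54 |
Completion: J1=5  J2=7  J3=13  J4=54  J5=24  J6=16  J7=32  J8=42
Waiting = turnaround − burst: J1=0, J2=4, J3=6, J4=40, J5=10, J6=5, J7=15, J8=23
Total waiting = 0 + 4 + 6 + 40 + 10 + 5 + 15 + 23 = 103

103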